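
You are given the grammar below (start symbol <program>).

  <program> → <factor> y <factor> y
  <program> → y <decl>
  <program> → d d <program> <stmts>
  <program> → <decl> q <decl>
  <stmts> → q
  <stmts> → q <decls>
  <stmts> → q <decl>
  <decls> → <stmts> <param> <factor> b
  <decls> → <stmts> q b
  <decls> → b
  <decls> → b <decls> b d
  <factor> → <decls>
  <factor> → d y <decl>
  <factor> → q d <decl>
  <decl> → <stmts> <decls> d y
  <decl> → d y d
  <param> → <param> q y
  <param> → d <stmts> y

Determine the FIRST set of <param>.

{ d }

From <param> → <param> q y: add FIRST(<param>) = { d }.
<param> → d <stmts> y contributes {d}.
Union: FIRST(<param>) = { d }.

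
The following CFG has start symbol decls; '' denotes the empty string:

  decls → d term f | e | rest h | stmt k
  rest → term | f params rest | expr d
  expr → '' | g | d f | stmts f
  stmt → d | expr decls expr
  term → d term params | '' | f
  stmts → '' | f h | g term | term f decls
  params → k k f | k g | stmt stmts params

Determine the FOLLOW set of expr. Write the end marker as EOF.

{ d, e, f, g, h, k }

In rest → expr d: add FIRST(d) = { d }.
In stmt → expr decls expr: add FIRST(decls expr) = { d, e, f, g, h }.
In stmt → expr decls expr: expr is at the end, add FOLLOW(stmt) = { d, e, f, g, h, k }.
Union: FOLLOW(expr) = { d, e, f, g, h, k }.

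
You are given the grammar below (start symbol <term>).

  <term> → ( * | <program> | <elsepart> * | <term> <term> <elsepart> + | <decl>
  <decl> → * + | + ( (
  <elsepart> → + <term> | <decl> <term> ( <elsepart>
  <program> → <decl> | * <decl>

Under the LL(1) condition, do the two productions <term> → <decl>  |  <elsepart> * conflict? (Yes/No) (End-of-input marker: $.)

Yes

FIRST(<decl>) = { *, + } and FIRST(<elsepart> *) = { *, + }.
Both contain *, so the two alternatives are not disjoint — LL(1) conflict.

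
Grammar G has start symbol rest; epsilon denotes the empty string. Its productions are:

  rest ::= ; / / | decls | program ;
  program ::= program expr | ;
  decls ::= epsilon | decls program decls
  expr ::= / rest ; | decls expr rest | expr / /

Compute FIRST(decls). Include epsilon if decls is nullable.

decls ::= epsilon contributes epsilon.
From decls ::= decls program decls: decls nullable, take FIRST(decls) ∪ FIRST(program) = { ; }.
Union: FIRST(decls) = { ;, epsilon }.

{ ;, epsilon }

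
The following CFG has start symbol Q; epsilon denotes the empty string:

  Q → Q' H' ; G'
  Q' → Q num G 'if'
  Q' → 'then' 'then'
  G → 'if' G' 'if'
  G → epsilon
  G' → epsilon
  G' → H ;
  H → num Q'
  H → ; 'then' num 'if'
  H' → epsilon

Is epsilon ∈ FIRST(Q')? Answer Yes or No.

Nullable nonterminals: G, G', H'.
No production of Q' has an RHS whose symbols are all nullable, so Q' is not nullable.

No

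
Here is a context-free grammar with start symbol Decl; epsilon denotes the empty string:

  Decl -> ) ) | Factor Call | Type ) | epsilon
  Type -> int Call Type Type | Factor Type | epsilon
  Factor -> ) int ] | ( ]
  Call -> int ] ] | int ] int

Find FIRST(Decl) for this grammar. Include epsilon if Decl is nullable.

Decl -> ) ) contributes {)}.
From Decl -> Factor Call: add FIRST(Factor) = { (, ) }.
From Decl -> Type ): Type nullable, take FIRST(Type) ∪ {)} = { (, ), int }.
Decl -> epsilon contributes epsilon.
Union: FIRST(Decl) = { (, ), int, epsilon }.

{ (, ), int, epsilon }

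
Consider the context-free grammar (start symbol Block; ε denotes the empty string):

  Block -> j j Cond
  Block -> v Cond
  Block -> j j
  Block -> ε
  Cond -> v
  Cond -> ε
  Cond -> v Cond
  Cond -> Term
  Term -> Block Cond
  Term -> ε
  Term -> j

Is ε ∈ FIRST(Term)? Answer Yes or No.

Term has an ε-production, so Term ⇒ ε.

Yes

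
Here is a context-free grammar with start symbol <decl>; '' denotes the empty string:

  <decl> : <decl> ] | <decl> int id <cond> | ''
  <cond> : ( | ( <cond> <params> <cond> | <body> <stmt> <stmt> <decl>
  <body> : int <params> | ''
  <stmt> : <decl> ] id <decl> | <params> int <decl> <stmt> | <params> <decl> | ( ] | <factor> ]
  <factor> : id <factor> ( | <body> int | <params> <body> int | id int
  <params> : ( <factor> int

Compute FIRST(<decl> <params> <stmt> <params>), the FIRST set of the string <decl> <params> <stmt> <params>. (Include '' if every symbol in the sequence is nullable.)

{ (, ], int }

Add FIRST(<decl>)\{''} = { ], int }; <decl> is nullable, continue.
Add FIRST(<params>) = { ( }; <params> is not nullable, stop.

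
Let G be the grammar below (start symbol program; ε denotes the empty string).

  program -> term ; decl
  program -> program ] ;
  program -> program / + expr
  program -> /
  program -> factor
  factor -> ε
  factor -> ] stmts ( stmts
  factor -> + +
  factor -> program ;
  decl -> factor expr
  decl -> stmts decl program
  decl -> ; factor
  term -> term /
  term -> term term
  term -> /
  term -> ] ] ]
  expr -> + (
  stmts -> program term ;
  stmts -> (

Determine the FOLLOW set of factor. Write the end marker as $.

In program -> factor: factor is at the end, add FOLLOW(program) = { $, +, /, ;, ] }.
In decl -> factor expr: add FIRST(expr) = { + }.
In decl -> ; factor: factor is at the end, add FOLLOW(decl) = { $, +, /, ;, ] }.
Union: FOLLOW(factor) = { $, +, /, ;, ] }.

{ $, +, /, ;, ] }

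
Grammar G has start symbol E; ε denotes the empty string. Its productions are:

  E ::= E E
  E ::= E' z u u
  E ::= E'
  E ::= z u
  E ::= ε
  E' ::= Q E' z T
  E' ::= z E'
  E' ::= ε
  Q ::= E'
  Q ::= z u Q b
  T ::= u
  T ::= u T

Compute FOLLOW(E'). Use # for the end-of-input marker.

{ #, b, z }

In E ::= E' z u u: add FIRST(z u u) = { z }.
In E ::= E': E' is at the end, add FOLLOW(E) = { #, z }.
In E' ::= Q E' z T: add FIRST(z T) = { z }.
In E' ::= z E': E' is at the end, add FOLLOW(E') = { #, b, z }.
In Q ::= E': E' is at the end, add FOLLOW(Q) = { b, z }.
Union: FOLLOW(E') = { #, b, z }.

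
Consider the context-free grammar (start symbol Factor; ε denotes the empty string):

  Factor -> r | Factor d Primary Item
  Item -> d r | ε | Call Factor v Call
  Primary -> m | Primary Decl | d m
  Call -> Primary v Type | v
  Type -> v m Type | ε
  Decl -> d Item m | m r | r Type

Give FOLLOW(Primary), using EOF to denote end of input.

{ EOF, d, m, r, v }

In Factor -> Factor d Primary Item: add FIRST(Item)\{ε} = { d, m, v }.
  Since Item is nullable, also add FOLLOW(Factor) = { EOF, d, v }.
In Primary -> Primary Decl: add FIRST(Decl) = { d, m, r }.
In Call -> Primary v Type: add FIRST(v Type) = { v }.
Union: FOLLOW(Primary) = { EOF, d, m, r, v }.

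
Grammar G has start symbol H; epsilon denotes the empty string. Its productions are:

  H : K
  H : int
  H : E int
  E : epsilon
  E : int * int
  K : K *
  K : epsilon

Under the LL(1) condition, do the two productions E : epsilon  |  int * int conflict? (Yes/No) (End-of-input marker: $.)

FIRST(epsilon) = { epsilon } and FIRST(int * int) = { int }.
The first alternative is nullable and FOLLOW(E) = { int } shares int with FIRST of the second — conflict.

Yes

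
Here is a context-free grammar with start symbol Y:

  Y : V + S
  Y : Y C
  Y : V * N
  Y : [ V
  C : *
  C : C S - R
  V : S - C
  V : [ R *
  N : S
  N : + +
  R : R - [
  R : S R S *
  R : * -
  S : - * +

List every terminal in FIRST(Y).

{ -, [ }

From Y : V + S: add FIRST(V) = { -, [ }.
From Y : Y C: add FIRST(Y) = { -, [ }.
From Y : V * N: add FIRST(V) = { -, [ }.
Y : [ V contributes {[}.
Union: FIRST(Y) = { -, [ }.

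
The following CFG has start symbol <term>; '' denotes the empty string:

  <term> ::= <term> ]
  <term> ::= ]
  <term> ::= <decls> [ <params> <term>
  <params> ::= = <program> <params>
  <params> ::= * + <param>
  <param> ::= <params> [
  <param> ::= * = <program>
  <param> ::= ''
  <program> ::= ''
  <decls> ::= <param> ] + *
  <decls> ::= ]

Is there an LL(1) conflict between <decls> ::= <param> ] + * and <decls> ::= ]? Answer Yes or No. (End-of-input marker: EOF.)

Yes

FIRST(<param> ] + *) = { *, =, ] } and FIRST(]) = { ] }.
Both contain ], so the two alternatives are not disjoint — LL(1) conflict.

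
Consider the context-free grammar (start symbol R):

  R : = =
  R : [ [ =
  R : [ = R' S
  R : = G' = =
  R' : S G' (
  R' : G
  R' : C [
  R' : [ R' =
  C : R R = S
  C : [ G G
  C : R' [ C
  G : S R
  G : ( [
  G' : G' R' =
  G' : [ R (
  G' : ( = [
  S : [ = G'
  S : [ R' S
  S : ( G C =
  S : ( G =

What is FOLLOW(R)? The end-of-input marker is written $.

{ $, (, =, [ }

R is the start symbol, so $ ∈ FOLLOW(R).
In C : R R = S: add FIRST(R = S) = { =, [ }.
In C : R R = S: add FIRST(= S) = { = }.
In G : S R: R is at the end, add FOLLOW(G) = { (, =, [ }.
In G' : [ R (: add FIRST(() = { ( }.
Union: FOLLOW(R) = { $, (, =, [ }.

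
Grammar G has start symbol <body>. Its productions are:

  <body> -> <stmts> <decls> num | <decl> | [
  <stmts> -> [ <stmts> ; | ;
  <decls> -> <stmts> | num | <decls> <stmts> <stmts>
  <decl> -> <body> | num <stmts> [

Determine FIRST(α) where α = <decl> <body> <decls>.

Add FIRST(<decl>) = { ;, [, num }; <decl> is not nullable, stop.

{ ;, [, num }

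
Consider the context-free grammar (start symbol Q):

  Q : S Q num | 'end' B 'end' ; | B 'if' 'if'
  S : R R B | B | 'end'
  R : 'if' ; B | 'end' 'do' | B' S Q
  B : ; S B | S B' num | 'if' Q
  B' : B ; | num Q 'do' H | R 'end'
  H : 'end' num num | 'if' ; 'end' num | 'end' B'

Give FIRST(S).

{ 'end', 'if', ;, num }

From S : R R B: add FIRST(R) = { 'end', 'if', ;, num }.
From S : B: add FIRST(B) = { 'end', 'if', ;, num }.
S : 'end' contributes {'end'}.
Union: FIRST(S) = { 'end', 'if', ;, num }.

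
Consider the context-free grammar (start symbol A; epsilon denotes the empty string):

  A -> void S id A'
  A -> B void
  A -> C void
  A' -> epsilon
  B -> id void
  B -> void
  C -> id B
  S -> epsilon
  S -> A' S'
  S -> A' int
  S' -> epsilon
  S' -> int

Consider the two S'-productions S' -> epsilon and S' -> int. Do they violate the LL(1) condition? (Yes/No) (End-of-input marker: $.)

No

FIRST(epsilon) = { epsilon } and FIRST(int) = { int }.
The first is nullable but FOLLOW(S') = { id } is disjoint from FIRST of the second.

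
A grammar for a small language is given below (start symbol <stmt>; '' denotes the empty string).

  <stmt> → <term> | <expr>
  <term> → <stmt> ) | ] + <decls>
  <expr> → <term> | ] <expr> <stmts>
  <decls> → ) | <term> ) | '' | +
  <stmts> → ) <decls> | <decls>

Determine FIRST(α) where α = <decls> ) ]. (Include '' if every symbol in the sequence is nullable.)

{ ), +, ] }

Add FIRST(<decls>)\{''} = { ), +, ] }; <decls> is nullable, continue.
) is a terminal; add {)} and stop.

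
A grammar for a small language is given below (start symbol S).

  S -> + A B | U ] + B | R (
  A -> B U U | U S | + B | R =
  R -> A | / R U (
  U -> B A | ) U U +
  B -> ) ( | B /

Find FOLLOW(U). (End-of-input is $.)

In S -> U ] + B: add FIRST(] + B) = { ] }.
In A -> B U U: add FIRST(U) = { ) }.
In A -> B U U: U is at the end, add FOLLOW(A) = { (, ), +, /, =, ] }.
In A -> U S: add FIRST(S) = { ), +, / }.
In R -> / R U (: add FIRST(() = { ( }.
In U -> ) U U +: add FIRST(U +) = { ) }.
In U -> ) U U +: add FIRST(+) = { + }.
Union: FOLLOW(U) = { (, ), +, /, =, ] }.

{ (, ), +, /, =, ] }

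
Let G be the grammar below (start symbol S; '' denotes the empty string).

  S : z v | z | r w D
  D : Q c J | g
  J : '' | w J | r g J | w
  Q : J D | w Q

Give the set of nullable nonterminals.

Directly nullable (have an ''-production): J.
No other nonterminal has a production whose RHS symbols are all nullable.

{ J }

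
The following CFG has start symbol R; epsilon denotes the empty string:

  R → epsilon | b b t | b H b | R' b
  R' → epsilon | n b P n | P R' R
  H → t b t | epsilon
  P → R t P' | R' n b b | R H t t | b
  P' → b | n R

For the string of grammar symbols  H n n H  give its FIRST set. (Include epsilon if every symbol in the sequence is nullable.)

Add FIRST(H)\{epsilon} = { t }; H is nullable, continue.
n is a terminal; add {n} and stop.

{ n, t }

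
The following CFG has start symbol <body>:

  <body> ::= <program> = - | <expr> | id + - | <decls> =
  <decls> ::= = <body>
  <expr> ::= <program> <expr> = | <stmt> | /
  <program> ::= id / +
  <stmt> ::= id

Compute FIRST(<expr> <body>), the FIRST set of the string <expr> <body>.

{ /, id }

Add FIRST(<expr>) = { /, id }; <expr> is not nullable, stop.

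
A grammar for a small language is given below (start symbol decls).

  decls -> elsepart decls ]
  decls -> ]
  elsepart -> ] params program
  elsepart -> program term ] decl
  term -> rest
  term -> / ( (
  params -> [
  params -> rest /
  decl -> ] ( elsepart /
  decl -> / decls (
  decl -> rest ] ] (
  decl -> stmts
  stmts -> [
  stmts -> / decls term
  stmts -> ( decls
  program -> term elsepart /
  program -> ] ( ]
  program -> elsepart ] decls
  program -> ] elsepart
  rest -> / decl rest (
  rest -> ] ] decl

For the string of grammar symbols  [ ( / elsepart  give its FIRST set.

{ [ }

[ is a terminal; add {[} and stop.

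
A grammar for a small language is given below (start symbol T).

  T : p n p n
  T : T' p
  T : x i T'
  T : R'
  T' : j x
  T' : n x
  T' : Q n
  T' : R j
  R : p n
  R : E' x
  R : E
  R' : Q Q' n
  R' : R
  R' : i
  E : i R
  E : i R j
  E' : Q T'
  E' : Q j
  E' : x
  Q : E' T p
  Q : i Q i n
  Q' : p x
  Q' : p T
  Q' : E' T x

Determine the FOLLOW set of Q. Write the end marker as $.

In T' : Q n: add FIRST(n) = { n }.
In R' : Q Q' n: add FIRST(Q' n) = { i, p, x }.
In E' : Q T': add FIRST(T') = { i, j, n, p, x }.
In E' : Q j: add FIRST(j) = { j }.
In Q : i Q i n: add FIRST(i n) = { i }.
Union: FOLLOW(Q) = { i, j, n, p, x }.

{ i, j, n, p, x }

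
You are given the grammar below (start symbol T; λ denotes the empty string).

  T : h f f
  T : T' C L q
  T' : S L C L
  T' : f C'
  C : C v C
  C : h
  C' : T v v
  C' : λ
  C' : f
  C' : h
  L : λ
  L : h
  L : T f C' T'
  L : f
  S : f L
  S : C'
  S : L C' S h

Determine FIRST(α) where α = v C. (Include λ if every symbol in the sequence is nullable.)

v is a terminal; add {v} and stop.

{ v }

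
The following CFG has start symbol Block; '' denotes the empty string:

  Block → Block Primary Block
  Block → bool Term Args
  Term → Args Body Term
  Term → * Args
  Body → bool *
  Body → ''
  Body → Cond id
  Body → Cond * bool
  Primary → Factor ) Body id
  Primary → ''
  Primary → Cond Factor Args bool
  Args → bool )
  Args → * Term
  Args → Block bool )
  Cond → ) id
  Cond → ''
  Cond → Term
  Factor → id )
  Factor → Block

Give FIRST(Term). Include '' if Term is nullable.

From Term → Args Body Term: add FIRST(Args) = { *, bool }.
Term → * Args contributes {*}.
Union: FIRST(Term) = { *, bool }.

{ *, bool }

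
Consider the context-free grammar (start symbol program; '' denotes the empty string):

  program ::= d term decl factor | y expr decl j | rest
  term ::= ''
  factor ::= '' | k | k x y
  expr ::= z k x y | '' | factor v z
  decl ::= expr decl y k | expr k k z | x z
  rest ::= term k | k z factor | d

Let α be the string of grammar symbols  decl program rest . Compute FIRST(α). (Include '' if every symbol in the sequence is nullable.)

{ k, v, x, z }

Add FIRST(decl) = { k, v, x, z }; decl is not nullable, stop.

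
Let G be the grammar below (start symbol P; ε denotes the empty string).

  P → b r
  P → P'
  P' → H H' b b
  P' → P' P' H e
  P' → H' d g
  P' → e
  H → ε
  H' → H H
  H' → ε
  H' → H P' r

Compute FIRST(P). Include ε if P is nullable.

P → b r contributes {b}.
From P → P': add FIRST(P') = { b, d, e }.
Union: FIRST(P) = { b, d, e }.

{ b, d, e }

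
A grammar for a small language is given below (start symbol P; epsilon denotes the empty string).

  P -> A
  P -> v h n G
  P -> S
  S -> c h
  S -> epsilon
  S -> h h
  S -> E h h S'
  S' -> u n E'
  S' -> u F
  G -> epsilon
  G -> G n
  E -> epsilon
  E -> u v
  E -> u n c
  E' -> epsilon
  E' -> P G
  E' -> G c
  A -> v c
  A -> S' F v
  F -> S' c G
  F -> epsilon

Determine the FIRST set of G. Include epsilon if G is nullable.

G -> epsilon contributes epsilon.
From G -> G n: G nullable, take FIRST(G) ∪ {n} = { n }.
Union: FIRST(G) = { n, epsilon }.

{ n, epsilon }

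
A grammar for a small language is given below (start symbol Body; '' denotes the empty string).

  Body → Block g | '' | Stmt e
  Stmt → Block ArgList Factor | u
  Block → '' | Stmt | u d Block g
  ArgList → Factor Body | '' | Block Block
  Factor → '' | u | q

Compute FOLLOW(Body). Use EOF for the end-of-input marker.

Body is the start symbol, so EOF ∈ FOLLOW(Body).
In ArgList → Factor Body: Body is at the end, add FOLLOW(ArgList) = { e, g, q, u }.
Union: FOLLOW(Body) = { EOF, e, g, q, u }.

{ EOF, e, g, q, u }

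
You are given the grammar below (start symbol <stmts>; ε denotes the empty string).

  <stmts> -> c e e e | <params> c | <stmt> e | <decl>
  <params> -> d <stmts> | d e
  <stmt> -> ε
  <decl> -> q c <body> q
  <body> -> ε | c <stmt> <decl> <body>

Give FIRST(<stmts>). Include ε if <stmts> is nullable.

{ c, d, e, q }

<stmts> -> c e e e contributes {c}.
From <stmts> -> <params> c: add FIRST(<params>) = { d }.
From <stmts> -> <stmt> e: <stmt> nullable, take FIRST(<stmt>) ∪ {e} = { e }.
From <stmts> -> <decl>: add FIRST(<decl>) = { q }.
Union: FIRST(<stmts>) = { c, d, e, q }.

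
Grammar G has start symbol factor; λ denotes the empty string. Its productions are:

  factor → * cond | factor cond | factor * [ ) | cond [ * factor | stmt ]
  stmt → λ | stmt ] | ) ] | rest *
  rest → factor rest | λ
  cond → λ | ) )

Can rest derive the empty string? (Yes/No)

Yes

rest has an λ-production, so rest ⇒ λ.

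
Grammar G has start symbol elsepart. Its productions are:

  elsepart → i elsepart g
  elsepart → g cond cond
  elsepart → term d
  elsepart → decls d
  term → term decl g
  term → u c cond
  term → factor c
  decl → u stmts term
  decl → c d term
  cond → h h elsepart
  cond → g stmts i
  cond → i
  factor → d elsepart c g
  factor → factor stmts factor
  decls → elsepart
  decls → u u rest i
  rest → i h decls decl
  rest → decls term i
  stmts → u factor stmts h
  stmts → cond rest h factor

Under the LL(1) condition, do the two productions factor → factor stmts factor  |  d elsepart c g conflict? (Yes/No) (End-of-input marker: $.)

FIRST(factor stmts factor) = { d } and FIRST(d elsepart c g) = { d }.
Both contain d, so the two alternatives are not disjoint — LL(1) conflict.

Yes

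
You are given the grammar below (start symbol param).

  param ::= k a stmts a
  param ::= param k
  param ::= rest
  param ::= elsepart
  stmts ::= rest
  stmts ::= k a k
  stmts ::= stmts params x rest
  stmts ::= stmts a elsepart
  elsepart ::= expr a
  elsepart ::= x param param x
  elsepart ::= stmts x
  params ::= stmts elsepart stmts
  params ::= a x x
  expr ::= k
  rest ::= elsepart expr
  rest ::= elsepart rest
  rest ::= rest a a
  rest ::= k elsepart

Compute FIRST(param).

{ k, x }

param ::= k a stmts a contributes {k}.
From param ::= param k: add FIRST(param) = { k, x }.
From param ::= rest: add FIRST(rest) = { k, x }.
From param ::= elsepart: add FIRST(elsepart) = { k, x }.
Union: FIRST(param) = { k, x }.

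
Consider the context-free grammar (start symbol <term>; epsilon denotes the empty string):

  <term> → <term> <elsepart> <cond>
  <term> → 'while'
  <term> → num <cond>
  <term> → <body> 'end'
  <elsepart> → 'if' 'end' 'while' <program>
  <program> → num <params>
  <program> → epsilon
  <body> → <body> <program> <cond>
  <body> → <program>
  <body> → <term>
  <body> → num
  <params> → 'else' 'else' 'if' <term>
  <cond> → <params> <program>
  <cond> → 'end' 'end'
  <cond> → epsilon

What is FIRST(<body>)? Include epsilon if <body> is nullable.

From <body> → <body> <program> <cond>: <body>, <program>, <cond> nullable, take FIRST(<body>) ∪ FIRST(<program>) ∪ FIRST(<cond>) = { 'else', 'end', 'while', num }; also epsilon since the whole RHS is nullable.
From <body> → <program>: add FIRST(<program>) = { num, epsilon } (including epsilon since <program> is nullable).
From <body> → <term>: add FIRST(<term>) = { 'else', 'end', 'while', num }.
<body> → num contributes {num}.
Union: FIRST(<body>) = { 'else', 'end', 'while', num, epsilon }.

{ 'else', 'end', 'while', num, epsilon }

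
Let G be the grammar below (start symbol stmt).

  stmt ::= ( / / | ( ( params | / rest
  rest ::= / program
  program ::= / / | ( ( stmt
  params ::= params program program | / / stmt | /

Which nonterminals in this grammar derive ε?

{ } (none)

No nonterminal has an empty production or an RHS whose symbols are all nullable.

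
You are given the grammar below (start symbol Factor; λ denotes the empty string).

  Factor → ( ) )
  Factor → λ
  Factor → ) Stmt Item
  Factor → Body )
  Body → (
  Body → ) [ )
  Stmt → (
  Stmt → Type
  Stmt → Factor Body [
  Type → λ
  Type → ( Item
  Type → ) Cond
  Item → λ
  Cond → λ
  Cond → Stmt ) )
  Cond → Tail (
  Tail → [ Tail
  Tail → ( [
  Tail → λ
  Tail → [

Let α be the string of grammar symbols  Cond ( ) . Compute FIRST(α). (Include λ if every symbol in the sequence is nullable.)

Add FIRST(Cond)\{λ} = { (, ), [ }; Cond is nullable, continue.
( is a terminal; add {(} and stop.

{ (, ), [ }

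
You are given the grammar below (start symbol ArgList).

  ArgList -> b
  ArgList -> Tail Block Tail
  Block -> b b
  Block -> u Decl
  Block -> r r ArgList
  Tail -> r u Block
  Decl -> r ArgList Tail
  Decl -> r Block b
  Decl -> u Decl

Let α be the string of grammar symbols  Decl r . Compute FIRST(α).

Add FIRST(Decl) = { r, u }; Decl is not nullable, stop.

{ r, u }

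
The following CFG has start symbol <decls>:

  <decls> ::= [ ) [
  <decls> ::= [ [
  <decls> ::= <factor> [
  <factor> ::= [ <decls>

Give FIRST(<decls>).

{ [ }

<decls> ::= [ ) [ contributes {[}.
<decls> ::= [ [ contributes {[}.
From <decls> ::= <factor> [: add FIRST(<factor>) = { [ }.
Union: FIRST(<decls>) = { [ }.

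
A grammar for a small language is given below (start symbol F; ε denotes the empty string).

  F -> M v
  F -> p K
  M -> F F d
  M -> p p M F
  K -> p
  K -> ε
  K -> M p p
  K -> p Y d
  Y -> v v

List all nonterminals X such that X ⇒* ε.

{ K }

Directly nullable (have an ε-production): K.
No other nonterminal has a production whose RHS symbols are all nullable.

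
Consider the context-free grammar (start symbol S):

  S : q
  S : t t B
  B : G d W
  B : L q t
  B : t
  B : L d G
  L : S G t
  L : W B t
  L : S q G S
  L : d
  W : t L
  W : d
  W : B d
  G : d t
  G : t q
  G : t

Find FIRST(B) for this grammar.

From B : G d W: add FIRST(G) = { d, t }.
From B : L q t: add FIRST(L) = { d, q, t }.
B : t contributes {t}.
From B : L d G: add FIRST(L) = { d, q, t }.
Union: FIRST(B) = { d, q, t }.

{ d, q, t }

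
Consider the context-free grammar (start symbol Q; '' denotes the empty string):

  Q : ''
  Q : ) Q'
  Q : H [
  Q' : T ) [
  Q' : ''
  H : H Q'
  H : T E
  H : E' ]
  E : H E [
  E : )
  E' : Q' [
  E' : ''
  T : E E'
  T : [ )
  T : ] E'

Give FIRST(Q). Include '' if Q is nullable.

Q : '' contributes ''.
Q : ) Q' contributes {)}.
From Q : H [: add FIRST(H) = { ), [, ] }.
Union: FIRST(Q) = { ), [, ], '' }.

{ ), [, ], '' }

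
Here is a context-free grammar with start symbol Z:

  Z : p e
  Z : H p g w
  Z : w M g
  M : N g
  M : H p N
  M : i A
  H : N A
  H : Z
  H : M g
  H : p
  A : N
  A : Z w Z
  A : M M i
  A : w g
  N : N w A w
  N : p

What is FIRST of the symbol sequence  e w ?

e is a terminal; add {e} and stop.

{ e }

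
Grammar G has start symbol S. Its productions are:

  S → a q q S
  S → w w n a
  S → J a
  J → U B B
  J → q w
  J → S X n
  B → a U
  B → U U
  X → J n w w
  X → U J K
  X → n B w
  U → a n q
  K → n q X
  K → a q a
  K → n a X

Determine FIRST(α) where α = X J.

{ a, n, q, w }

Add FIRST(X) = { a, n, q, w }; X is not nullable, stop.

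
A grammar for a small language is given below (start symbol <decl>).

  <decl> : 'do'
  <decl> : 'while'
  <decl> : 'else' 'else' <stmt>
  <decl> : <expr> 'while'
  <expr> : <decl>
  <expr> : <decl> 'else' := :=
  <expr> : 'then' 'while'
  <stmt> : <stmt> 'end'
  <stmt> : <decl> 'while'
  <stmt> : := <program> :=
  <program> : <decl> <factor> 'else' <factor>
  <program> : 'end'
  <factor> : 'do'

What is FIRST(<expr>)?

{ 'do', 'else', 'then', 'while' }

From <expr> : <decl>: add FIRST(<decl>) = { 'do', 'else', 'then', 'while' }.
From <expr> : <decl> 'else' := :=: add FIRST(<decl>) = { 'do', 'else', 'then', 'while' }.
<expr> : 'then' 'while' contributes {'then'}.
Union: FIRST(<expr>) = { 'do', 'else', 'then', 'while' }.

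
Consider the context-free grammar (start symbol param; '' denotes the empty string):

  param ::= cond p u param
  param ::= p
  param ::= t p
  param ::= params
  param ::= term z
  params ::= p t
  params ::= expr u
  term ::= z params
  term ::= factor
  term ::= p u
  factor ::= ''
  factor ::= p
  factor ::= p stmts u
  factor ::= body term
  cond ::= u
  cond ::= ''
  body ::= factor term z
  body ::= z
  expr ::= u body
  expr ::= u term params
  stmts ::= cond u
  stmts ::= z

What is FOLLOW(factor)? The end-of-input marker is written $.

{ p, u, z }

In term ::= factor: factor is at the end, add FOLLOW(term) = { p, u, z }.
In body ::= factor term z: add FIRST(term z) = { p, z }.
Union: FOLLOW(factor) = { p, u, z }.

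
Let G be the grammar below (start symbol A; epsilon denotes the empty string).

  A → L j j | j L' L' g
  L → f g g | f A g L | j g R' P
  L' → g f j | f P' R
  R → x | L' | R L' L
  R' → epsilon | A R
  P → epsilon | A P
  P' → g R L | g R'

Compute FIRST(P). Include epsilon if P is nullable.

P → epsilon contributes epsilon.
From P → A P: add FIRST(A) = { f, j }.
Union: FIRST(P) = { f, j, epsilon }.

{ f, j, epsilon }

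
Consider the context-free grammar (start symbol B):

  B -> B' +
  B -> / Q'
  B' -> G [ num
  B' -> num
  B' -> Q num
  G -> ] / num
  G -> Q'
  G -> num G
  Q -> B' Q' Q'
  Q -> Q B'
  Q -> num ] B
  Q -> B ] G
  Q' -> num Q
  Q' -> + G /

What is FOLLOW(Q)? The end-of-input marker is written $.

{ $, +, /, [, ], num }

In B' -> Q num: add FIRST(num) = { num }.
In Q -> Q B': add FIRST(B') = { +, /, ], num }.
In Q' -> num Q: Q is at the end, add FOLLOW(Q') = { $, +, /, [, ], num }.
Union: FOLLOW(Q) = { $, +, /, [, ], num }.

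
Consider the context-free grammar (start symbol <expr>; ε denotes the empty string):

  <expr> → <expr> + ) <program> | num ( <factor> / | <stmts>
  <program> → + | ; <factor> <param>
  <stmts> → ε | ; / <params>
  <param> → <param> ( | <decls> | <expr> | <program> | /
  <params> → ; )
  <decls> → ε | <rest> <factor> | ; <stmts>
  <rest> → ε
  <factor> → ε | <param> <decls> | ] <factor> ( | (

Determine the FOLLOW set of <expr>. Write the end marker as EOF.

<expr> is the start symbol, so EOF ∈ FOLLOW(<expr>).
In <expr> → <expr> + ) <program>: add FIRST(+ ) <program>) = { + }.
In <param> → <expr>: <expr> is at the end, add FOLLOW(<param>) = { EOF, (, +, /, ;, ], num }.
Union: FOLLOW(<expr>) = { EOF, (, +, /, ;, ], num }.

{ EOF, (, +, /, ;, ], num }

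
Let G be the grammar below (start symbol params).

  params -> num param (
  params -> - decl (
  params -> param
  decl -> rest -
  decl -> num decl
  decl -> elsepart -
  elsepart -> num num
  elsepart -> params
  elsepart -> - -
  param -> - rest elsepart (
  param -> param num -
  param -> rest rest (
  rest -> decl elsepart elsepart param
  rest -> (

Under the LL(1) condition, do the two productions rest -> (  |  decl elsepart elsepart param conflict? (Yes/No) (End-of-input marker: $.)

FIRST(() = { ( } and FIRST(decl elsepart elsepart param) = { (, -, num }.
Both contain (, so the two alternatives are not disjoint — LL(1) conflict.

Yes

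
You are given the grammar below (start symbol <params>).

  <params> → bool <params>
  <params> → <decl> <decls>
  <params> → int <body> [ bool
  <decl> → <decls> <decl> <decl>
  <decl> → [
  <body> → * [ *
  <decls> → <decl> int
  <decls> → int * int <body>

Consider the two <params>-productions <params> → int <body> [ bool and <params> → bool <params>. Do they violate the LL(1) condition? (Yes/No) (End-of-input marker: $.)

FIRST(int <body> [ bool) = { int } and FIRST(bool <params>) = { bool }.
The FIRST sets are disjoint and neither alternative is nullable — no conflict.

No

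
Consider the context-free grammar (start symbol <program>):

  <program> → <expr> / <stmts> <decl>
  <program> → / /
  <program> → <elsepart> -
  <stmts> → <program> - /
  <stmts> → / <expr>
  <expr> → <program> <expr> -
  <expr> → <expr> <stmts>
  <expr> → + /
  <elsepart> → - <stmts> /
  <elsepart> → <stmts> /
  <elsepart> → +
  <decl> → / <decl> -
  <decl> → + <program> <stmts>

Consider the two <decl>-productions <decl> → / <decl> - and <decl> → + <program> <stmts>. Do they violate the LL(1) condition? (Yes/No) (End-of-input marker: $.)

No

FIRST(/ <decl> -) = { / } and FIRST(+ <program> <stmts>) = { + }.
The FIRST sets are disjoint and neither alternative is nullable — no conflict.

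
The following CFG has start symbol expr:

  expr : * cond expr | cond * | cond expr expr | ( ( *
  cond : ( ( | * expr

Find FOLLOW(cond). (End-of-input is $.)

In expr : * cond expr: add FIRST(expr) = { (, * }.
In expr : cond *: add FIRST(*) = { * }.
In expr : cond expr expr: add FIRST(expr expr) = { (, * }.
Union: FOLLOW(cond) = { (, * }.

{ (, * }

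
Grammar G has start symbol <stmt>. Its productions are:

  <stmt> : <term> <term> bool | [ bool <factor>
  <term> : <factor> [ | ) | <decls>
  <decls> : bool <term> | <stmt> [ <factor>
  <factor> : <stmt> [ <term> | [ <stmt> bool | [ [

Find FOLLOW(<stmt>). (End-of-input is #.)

{ #, [, bool }

<stmt> is the start symbol, so # ∈ FOLLOW(<stmt>).
In <decls> : <stmt> [ <factor>: add FIRST([ <factor>) = { [ }.
In <factor> : <stmt> [ <term>: add FIRST([ <term>) = { [ }.
In <factor> : [ <stmt> bool: add FIRST(bool) = { bool }.
Union: FOLLOW(<stmt>) = { #, [, bool }.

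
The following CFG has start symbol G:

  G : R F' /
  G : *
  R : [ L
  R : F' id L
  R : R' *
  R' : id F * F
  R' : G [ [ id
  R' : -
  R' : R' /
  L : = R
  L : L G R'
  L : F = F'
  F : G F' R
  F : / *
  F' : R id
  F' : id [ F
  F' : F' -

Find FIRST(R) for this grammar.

{ *, -, [, id }

R : [ L contributes {[}.
From R : F' id L: add FIRST(F') = { *, -, [, id }.
From R : R' *: add FIRST(R') = { *, -, [, id }.
Union: FIRST(R) = { *, -, [, id }.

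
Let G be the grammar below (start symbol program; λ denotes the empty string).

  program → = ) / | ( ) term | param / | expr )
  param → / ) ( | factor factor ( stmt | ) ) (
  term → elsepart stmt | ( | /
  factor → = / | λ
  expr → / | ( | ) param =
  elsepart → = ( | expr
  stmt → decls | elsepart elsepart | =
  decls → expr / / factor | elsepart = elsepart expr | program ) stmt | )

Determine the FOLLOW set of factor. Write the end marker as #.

In param → factor factor ( stmt: add FIRST(factor ( stmt) = { (, = }.
In param → factor factor ( stmt: add FIRST(( stmt) = { ( }.
In decls → expr / / factor: factor is at the end, add FOLLOW(decls) = { #, ), /, = }.
Union: FOLLOW(factor) = { #, (, ), /, = }.

{ #, (, ), /, = }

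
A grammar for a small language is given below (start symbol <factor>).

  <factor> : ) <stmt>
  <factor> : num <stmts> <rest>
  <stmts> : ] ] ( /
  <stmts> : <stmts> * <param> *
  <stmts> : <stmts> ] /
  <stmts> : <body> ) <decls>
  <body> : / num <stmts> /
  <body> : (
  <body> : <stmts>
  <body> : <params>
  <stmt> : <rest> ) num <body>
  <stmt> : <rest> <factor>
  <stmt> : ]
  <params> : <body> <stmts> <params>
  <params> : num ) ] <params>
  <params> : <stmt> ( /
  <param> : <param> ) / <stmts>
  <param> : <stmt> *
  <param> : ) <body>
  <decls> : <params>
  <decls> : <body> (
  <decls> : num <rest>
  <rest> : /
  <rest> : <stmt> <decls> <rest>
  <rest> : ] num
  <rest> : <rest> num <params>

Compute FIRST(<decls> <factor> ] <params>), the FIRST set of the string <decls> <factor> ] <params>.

Add FIRST(<decls>) = { (, /, ], num }; <decls> is not nullable, stop.

{ (, /, ], num }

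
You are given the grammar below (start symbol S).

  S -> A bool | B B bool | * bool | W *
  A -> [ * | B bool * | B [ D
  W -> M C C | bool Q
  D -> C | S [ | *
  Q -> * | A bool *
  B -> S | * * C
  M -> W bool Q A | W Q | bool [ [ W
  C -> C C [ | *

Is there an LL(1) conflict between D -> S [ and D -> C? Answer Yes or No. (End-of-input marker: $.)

Yes

FIRST(S [) = { *, [, bool } and FIRST(C) = { * }.
Both contain *, so the two alternatives are not disjoint — LL(1) conflict.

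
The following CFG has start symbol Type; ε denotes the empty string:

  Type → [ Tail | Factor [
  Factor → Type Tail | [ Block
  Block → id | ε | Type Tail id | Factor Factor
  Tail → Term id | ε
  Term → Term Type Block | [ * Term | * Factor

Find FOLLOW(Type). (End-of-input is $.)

Type is the start symbol, so $ ∈ FOLLOW(Type).
In Factor → Type Tail: add FIRST(Tail)\{ε} = { *, [ }.
  Since Tail is nullable, also add FOLLOW(Factor) = { [, id }.
In Block → Type Tail id: add FIRST(Tail id) = { *, [, id }.
In Term → Term Type Block: add FIRST(Block)\{ε} = { [, id }.
  Since Block is nullable, also add FOLLOW(Term) = { [, id }.
Union: FOLLOW(Type) = { $, *, [, id }.

{ $, *, [, id }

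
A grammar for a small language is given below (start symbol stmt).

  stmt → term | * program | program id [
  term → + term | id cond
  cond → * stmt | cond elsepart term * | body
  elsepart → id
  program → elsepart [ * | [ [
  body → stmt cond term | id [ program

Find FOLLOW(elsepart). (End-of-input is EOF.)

In cond → cond elsepart term *: add FIRST(term *) = { +, id }.
In program → elsepart [ *: add FIRST([ *) = { [ }.
Union: FOLLOW(elsepart) = { +, [, id }.

{ +, [, id }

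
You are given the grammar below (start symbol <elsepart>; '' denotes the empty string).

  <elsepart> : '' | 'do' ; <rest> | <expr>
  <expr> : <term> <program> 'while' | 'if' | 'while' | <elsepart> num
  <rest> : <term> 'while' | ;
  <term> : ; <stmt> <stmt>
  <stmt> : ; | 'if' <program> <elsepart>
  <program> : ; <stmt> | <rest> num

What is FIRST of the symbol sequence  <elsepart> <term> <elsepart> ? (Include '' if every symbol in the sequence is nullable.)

Add FIRST(<elsepart>)\{''} = { 'do', 'if', 'while', ;, num }; <elsepart> is nullable, continue.
Add FIRST(<term>) = { ; }; <term> is not nullable, stop.

{ 'do', 'if', 'while', ;, num }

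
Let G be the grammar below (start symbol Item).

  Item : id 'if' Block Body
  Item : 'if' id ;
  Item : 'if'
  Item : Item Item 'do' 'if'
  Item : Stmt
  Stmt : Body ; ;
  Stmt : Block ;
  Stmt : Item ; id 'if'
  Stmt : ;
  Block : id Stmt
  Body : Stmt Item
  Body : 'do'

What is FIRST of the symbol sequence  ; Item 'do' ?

{ ; }

; is a terminal; add {;} and stop.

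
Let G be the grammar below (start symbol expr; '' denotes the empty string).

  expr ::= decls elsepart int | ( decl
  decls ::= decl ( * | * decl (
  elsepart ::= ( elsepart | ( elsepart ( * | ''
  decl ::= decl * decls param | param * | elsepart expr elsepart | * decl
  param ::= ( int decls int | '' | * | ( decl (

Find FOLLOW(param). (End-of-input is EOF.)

In decl ::= decl * decls param: param is at the end, add FOLLOW(decl) = { EOF, (, * }.
In decl ::= param *: add FIRST(*) = { * }.
Union: FOLLOW(param) = { EOF, (, * }.

{ EOF, (, * }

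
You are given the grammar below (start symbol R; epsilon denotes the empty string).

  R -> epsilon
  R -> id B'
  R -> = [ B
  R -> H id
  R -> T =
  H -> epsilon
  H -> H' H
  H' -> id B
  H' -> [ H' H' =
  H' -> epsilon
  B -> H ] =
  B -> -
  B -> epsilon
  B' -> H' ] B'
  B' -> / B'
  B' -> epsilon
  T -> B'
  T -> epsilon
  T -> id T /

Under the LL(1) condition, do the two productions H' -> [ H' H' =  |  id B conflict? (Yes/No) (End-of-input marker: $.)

FIRST([ H' H' =) = { [ } and FIRST(id B) = { id }.
The FIRST sets are disjoint and neither alternative is nullable — no conflict.

No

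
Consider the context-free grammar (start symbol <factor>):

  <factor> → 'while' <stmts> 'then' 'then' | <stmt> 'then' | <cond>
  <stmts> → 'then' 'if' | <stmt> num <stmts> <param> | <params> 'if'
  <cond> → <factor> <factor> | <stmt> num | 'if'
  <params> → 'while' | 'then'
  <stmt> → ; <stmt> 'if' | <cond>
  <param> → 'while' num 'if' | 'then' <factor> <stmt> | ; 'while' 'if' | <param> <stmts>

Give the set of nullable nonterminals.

No nonterminal has an empty production or an RHS whose symbols are all nullable.

{ } (none)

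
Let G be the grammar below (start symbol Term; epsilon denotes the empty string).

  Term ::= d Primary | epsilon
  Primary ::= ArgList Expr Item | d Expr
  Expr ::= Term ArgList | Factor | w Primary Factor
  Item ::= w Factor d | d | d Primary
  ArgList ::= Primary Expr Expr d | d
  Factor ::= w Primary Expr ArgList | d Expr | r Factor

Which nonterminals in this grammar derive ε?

{ Term }

Directly nullable (have an epsilon-production): Term.
No other nonterminal has a production whose RHS symbols are all nullable.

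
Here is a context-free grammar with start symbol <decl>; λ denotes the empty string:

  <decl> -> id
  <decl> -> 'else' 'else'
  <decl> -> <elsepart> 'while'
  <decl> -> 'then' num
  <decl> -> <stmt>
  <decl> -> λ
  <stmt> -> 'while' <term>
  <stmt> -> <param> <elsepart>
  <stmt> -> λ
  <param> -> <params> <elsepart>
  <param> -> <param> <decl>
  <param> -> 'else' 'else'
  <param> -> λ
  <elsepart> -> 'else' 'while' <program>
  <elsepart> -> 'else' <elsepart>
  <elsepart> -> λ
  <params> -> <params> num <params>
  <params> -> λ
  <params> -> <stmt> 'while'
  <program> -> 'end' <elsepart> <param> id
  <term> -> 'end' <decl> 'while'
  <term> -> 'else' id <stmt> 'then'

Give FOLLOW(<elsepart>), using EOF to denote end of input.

{ EOF, 'else', 'then', 'while', id, num }

In <decl> -> <elsepart> 'while': add FIRST('while') = { 'while' }.
In <stmt> -> <param> <elsepart>: <elsepart> is at the end, add FOLLOW(<stmt>) = { EOF, 'else', 'then', 'while', id, num }.
In <param> -> <params> <elsepart>: <elsepart> is at the end, add FOLLOW(<param>) = { EOF, 'else', 'then', 'while', id, num }.
In <elsepart> -> 'else' <elsepart>: <elsepart> is at the end, add FOLLOW(<elsepart>) = { EOF, 'else', 'then', 'while', id, num }.
In <program> -> 'end' <elsepart> <param> id: add FIRST(<param> id) = { 'else', 'then', 'while', id, num }.
Union: FOLLOW(<elsepart>) = { EOF, 'else', 'then', 'while', id, num }.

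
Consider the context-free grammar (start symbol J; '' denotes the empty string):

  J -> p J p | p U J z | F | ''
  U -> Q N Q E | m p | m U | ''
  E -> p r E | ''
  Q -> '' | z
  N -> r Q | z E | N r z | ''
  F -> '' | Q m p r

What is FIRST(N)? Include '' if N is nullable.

N -> r Q contributes {r}.
N -> z E contributes {z}.
From N -> N r z: N nullable, take FIRST(N) ∪ {r} = { r, z }.
N -> '' contributes ''.
Union: FIRST(N) = { r, z, '' }.

{ r, z, '' }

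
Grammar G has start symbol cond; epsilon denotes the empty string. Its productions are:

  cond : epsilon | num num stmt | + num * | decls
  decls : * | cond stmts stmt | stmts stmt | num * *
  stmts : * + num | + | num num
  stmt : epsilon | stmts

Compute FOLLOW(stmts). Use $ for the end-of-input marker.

{ $, *, +, num }

In decls : cond stmts stmt: add FIRST(stmt)\{epsilon} = { *, +, num }.
  Since stmt is nullable, also add FOLLOW(decls) = { $, *, +, num }.
In decls : stmts stmt: add FIRST(stmt)\{epsilon} = { *, +, num }.
  Since stmt is nullable, also add FOLLOW(decls) = { $, *, +, num }.
In stmt : stmts: stmts is at the end, add FOLLOW(stmt) = { $, *, +, num }.
Union: FOLLOW(stmts) = { $, *, +, num }.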